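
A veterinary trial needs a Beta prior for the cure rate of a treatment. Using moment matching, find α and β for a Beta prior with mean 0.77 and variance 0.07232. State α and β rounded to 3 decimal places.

α = 1.116, β = 0.333

Write ν = α+β; then α = μν and Var = μ(1−μ)/(ν+1).
ν = μ(1−μ)/Var − 1 = 0.1771/0.07232 − 1 = 1.4488.
α = 0.77·1.4488 = 1.116, β = 0.23·1.4488 = 0.333.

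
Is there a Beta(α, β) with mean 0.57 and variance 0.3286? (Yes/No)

A Beta with mean μ has variance μ(1−μ)/(α+β+1) < μ(1−μ).
Here μ(1−μ) = 0.57×0.43 = 0.2451, and 0.3286 ≥ 0.2451.

No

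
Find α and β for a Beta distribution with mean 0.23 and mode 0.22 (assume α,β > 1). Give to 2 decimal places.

Let s = α+β. Mean gives α = μs = 0.23s; mode gives (α−1)/(s−2) = 0.22.
Substituting: 0.23s − 1 = 0.22(s−2) = 0.22s − 0.44, so 0.01s = 0.56 and s = 56.0000.
Then α = 0.23×56.0000 = 12.88 and β = s−α = 43.12.

α = 12.88, β = 43.12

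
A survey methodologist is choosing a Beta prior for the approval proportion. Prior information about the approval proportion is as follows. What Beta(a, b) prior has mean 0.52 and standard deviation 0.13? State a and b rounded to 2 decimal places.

a = 7.16, b = 6.61

σ² = 0.13² = 0.0169.
With s = a+b, Var = μ(1−μ)/(s+1), so s+1 = (0.52×0.48)/0.0169 = 14.7692 and s = 13.7692.
a = μs = 7.16, b = (1−μ)s = 6.61.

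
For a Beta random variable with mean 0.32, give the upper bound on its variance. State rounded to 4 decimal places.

0.2176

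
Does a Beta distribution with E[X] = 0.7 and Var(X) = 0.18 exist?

For any Beta, Var(X) < E[X]·(1−E[X]).
Here μ(1−μ) = 0.7×0.3 = 0.21, and 0.18 < 0.21.

Yes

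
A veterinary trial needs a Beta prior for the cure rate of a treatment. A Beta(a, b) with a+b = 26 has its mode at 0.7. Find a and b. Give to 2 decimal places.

a = 17.80, b = 8.20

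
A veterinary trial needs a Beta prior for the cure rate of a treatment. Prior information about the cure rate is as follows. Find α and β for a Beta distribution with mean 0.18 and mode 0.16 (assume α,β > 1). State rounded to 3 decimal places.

With s = α+β: μ = α/s and mode = (α−1)/(s−2). Eliminating α = μs,
μs − 1 = m(s−2) ⇒ s(μ−m) = 1−2m ⇒ s = 0.68/0.02 = 34.0000.
So α = μs = 6.120, β = (1−μ)s = 27.880.

α = 6.120, β = 27.880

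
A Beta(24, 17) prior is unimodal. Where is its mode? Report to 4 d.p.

0.5897

With α,β > 1, mode = (α−1)/(α+β−2) = 23/39 = 0.5897.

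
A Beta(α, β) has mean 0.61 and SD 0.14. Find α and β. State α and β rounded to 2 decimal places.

α = 6.79, β = 4.34

σ² = 0.14² = 0.0196.
With s = α+β, Var = μ(1−μ)/(s+1), so s+1 = (0.61×0.39)/0.0196 = 12.1378 and s = 11.1378.
α = μs = 6.79, β = (1−μ)s = 4.34.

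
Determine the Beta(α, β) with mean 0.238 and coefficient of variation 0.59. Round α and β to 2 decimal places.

σ = CV·μ = 0.59×0.238 = 0.14042, so σ² = 0.019718.
s+1 = μ(1−μ)/σ² = 0.181356/0.019718 = 9.1976, so s = α+β = 8.1976.
α = μs = 1.95, β = (1−μ)s = 6.25.

α = 1.95, β = 6.25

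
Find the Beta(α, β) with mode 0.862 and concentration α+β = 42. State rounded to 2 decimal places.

α = 35.48, β = 6.52

Mode = (α−1)/(κ−2) with κ = α+β, so α−1 = 0.862·40 = 34.48.
α = 35.48; β = κ − α = 6.52.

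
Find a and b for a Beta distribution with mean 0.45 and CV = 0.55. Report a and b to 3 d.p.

σ = CV·μ = 0.55×0.45 = 0.24750, so σ² = 0.061256.
s+1 = μ(1−μ)/σ² = 0.2475/0.061256 = 4.0404, so s = a+b = 3.0404.
a = μs = 1.368, b = (1−μ)s = 1.672.

a = 1.368, b = 1.672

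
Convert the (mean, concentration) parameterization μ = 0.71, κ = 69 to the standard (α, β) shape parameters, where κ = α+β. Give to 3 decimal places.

Split κ in proportion μ : (1−μ): α = 0.71·69 = 48.990, β = 69 − 48.990 = 20.010.

α = 48.990, β = 20.010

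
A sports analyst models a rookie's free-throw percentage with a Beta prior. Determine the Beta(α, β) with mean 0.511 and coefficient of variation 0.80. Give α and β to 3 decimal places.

σ = CV·μ = 0.80×0.511 = 0.40880, so σ² = 0.167117.
s+1 = μ(1−μ)/σ² = 0.249879/0.167117 = 1.4952, so s = α+β = 0.4952.
α = μs = 0.253, β = (1−μ)s = 0.242.

α = 0.253, β = 0.242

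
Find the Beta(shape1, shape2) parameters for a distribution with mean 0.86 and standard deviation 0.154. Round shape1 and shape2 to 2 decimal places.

Variance = 0.154² = 0.023716. The moment-matching identity shape1+shape2 = μ(1−μ)/Var − 1 gives
shape1+shape2 = 0.1204/0.023716 − 1 = 4.0767, so shape1 = μ·4.0767 = 3.51 and shape2 = (1−μ)·4.0767 = 0.57.

shape1 = 3.51, shape2 = 0.57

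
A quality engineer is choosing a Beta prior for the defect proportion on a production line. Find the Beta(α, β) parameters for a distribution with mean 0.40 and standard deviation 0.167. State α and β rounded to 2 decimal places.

Variance = 0.167² = 0.027889. The moment-matching identity α+β = μ(1−μ)/Var − 1 gives
α+β = 0.2400/0.027889 − 1 = 7.6055, so α = μ·7.6055 = 3.04 and β = (1−μ)·7.6055 = 4.56.

α = 3.04, β = 4.56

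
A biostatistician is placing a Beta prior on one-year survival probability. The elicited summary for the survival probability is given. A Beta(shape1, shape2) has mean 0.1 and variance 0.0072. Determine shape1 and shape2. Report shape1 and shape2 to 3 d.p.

By moment matching, shape1+shape2 = μ(1−μ)/σ² − 1 = (0.1·0.9)/0.0072 − 1 = 12.5000 − 1 = 11.5000.
Since shape1/(shape1+shape2) = μ, shape1 = 0.1·11.5000 = 1.150 and shape2 = 0.9·11.5000 = 10.350.

shape1 = 1.150, shape2 = 10.350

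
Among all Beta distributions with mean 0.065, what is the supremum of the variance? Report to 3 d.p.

0.061

For fixed mean μ the Beta variance is μ(1−μ)/(α+β+1), increasing as α+β decreases.
Its least upper bound (not attained) is μ(1−μ) = 0.065·0.935 = 0.061.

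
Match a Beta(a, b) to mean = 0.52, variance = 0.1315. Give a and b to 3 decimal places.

a = 0.467, b = 0.431

Let s = a+b. The Beta variance is μ(1−μ)/(s+1).
So s+1 = μ(1−μ)/σ² = (0.52×0.48)/0.1315 = 0.2496/0.1315 = 1.8981, giving s = 0.8981.
Then a = μs = 0.52×0.8981 = 0.467 and b = (1−μ)s = 0.48×0.8981 = 0.431.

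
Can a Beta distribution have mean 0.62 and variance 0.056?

Yes

For any Beta, Var(X) < E[X]·(1−E[X]).
Here μ(1−μ) = 0.62×0.38 = 0.2356, and 0.056 < 0.2356.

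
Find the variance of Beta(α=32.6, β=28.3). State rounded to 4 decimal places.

0.0040

Var = αβ/[(α+β)²(α+β+1)] = (32.6×28.3)/(60.9²×61.9) = 922.58/229575.339 = 0.0040.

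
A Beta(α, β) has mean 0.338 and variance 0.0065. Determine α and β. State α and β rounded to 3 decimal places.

Write ν = α+β; then α = μν and Var = μ(1−μ)/(ν+1).
ν = μ(1−μ)/Var − 1 = 0.223756/0.0065 − 1 = 33.4240.
α = 0.338·33.4240 = 11.297, β = 0.662·33.4240 = 22.127.

α = 11.297, β = 22.127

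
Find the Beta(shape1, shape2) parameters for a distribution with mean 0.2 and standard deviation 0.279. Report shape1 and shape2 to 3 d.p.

shape1 = 0.211, shape2 = 0.844

Variance = 0.279² = 0.077841. The moment-matching identity shape1+shape2 = μ(1−μ)/Var − 1 gives
shape1+shape2 = 0.16/0.077841 − 1 = 1.0555, so shape1 = μ·1.0555 = 0.211 and shape2 = (1−μ)·1.0555 = 0.844.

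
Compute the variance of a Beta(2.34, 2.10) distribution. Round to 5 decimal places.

α+β = 4.44 and αβ = 4.9140, so Var = αβ/[(α+β)²(α+β+1)] = 4.9140/107.241984 = 0.04582.

0.04582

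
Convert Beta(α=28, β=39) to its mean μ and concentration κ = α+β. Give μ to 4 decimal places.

κ = α+β = 28+39 = 67; μ = α/κ = 28/67 = 0.4179.

μ = 0.4179, κ = 67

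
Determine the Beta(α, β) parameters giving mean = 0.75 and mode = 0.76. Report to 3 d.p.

Let s = α+β. Mean gives α = μs = 0.75s; mode gives (α−1)/(s−2) = 0.76.
Substituting: 0.75s − 1 = 0.76(s−2) = 0.76s − 1.52, so -0.01s = -0.52 and s = 52.0000.
Then α = 0.75×52.0000 = 39.000 and β = s−α = 13.000.

α = 39.000, β = 13.000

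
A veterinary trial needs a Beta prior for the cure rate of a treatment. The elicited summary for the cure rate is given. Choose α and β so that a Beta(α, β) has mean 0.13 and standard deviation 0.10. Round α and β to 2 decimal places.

α = 1.34, β = 8.97

First σ² = 0.0100. Setting α = μn, β = (1−μ)n with n = α+β,
μ(1−μ)/(n+1) = 0.0100 ⇒ n+1 = 0.1131/0.0100 = 11.3100 ⇒ n = 10.3100.
Hence α = 0.13×10.3100 = 1.34, β = 0.87×10.3100 = 8.97.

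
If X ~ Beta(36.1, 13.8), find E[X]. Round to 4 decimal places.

0.7234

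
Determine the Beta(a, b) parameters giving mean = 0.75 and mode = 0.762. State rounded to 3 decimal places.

a = 32.750, b = 10.917

Let s = a+b. Mean gives a = μs = 0.75s; mode gives (a−1)/(s−2) = 0.762.
Substituting: 0.75s − 1 = 0.762(s−2) = 0.762s − 1.524, so -0.012s = -0.524 and s = 43.6667.
Then a = 0.75×43.6667 = 32.750 and b = s−a = 10.917.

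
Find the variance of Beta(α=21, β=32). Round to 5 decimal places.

0.00443

Var = αβ/[(α+β)²(α+β+1)] = (21×32)/(53²×54) = 672/151686 = 0.00443.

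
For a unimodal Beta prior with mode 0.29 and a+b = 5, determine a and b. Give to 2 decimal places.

a = 1.87, b = 3.13

For a,b>1 the mode is (a−1)/(a+b−2), so a = mode·(κ−2)+1 = 0.29×3+1 = 1.87.
And b = (1−mode)·(κ−2)+1 = 0.71×3+1 = 3.13.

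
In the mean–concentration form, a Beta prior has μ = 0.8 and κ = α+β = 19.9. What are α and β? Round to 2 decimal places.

α = 15.92, β = 3.98

Split κ in proportion μ : (1−μ): α = 0.8·19.9 = 15.92, β = 19.9 − 15.92 = 3.98.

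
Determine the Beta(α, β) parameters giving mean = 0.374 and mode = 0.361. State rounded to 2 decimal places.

α = 8.00, β = 13.39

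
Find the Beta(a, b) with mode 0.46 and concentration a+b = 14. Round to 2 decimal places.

Since the density peak of Beta(a,b) is at (a−1)/(a+b−2),
a = 1 + 0.46(14−2) = 6.52 and b = 14 − 6.52 = 7.48.

a = 6.52, b = 7.48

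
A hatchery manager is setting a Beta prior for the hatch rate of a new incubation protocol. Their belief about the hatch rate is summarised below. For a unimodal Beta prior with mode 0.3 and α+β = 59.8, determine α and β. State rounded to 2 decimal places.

For α,β>1 the mode is (α−1)/(α+β−2), so α = mode·(κ−2)+1 = 0.3×57.8+1 = 18.34.
And β = (1−mode)·(κ−2)+1 = 0.7×57.8+1 = 41.46.

α = 18.34, β = 41.46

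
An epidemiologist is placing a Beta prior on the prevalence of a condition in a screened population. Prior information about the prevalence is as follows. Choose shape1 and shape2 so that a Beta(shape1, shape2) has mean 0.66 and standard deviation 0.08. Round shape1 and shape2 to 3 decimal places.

shape1 = 22.481, shape2 = 11.581

Variance = 0.08² = 0.0064. The moment-matching identity shape1+shape2 = μ(1−μ)/Var − 1 gives
shape1+shape2 = 0.2244/0.0064 − 1 = 34.0625, so shape1 = μ·34.0625 = 22.481 and shape2 = (1−μ)·34.0625 = 11.581.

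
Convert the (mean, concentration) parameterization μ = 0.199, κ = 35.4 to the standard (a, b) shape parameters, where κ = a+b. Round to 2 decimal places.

a = 7.04, b = 28.36

a = μκ = 0.199×35.4 = 7.04 and b = (1−μ)κ = 0.801×35.4 = 28.36.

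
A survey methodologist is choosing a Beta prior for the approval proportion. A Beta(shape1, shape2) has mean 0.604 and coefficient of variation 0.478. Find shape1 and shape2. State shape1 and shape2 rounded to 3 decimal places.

σ = CV·μ = 0.478×0.604 = 0.28871, so σ² = 0.083355.
s+1 = μ(1−μ)/σ² = 0.239184/0.083355 = 2.8695, so s = shape1+shape2 = 1.8695.
shape1 = μs = 1.129, shape2 = (1−μ)s = 0.740.

shape1 = 1.129, shape2 = 0.740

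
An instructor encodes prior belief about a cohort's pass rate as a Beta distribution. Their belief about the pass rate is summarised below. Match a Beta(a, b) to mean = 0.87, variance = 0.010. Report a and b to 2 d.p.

Let s = a+b. The Beta variance is μ(1−μ)/(s+1).
So s+1 = μ(1−μ)/σ² = (0.87×0.13)/0.010 = 0.1131/0.010 = 11.3100, giving s = 10.3100.
Then a = μs = 0.87×10.3100 = 8.97 and b = (1−μ)s = 0.13×10.3100 = 1.34.

a = 8.97, b = 1.34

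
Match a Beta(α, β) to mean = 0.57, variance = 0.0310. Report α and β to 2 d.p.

α = 3.94, β = 2.97

By moment matching, α+β = μ(1−μ)/σ² − 1 = (0.57·0.43)/0.0310 − 1 = 7.9065 − 1 = 6.9065.
Since α/(α+β) = μ, α = 0.57·6.9065 = 3.94 and β = 0.43·6.9065 = 2.97.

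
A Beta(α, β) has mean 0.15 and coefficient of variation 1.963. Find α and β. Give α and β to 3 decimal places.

σ = CV·μ = 1.963×0.15 = 0.29445, so σ² = 0.086701.
s+1 = μ(1−μ)/σ² = 0.1275/0.086701 = 1.4706, so s = α+β = 0.4706.
α = μs = 0.071, β = (1−μ)s = 0.400.

α = 0.071, β = 0.400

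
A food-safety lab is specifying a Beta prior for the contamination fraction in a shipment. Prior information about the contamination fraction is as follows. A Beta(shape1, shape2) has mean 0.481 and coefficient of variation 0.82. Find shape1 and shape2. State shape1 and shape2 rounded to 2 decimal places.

σ = CV·μ = 0.82×0.481 = 0.39442, so σ² = 0.155567.
s+1 = μ(1−μ)/σ² = 0.249639/0.155567 = 1.6047, so s = shape1+shape2 = 0.6047.
shape1 = μs = 0.29, shape2 = (1−μ)s = 0.31.

shape1 = 0.29, shape2 = 0.31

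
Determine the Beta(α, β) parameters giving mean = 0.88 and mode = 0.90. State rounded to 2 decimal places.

α = 35.20, β = 4.80

With s = α+β: μ = α/s and mode = (α−1)/(s−2). Eliminating α = μs,
μs − 1 = m(s−2) ⇒ s(μ−m) = 1−2m ⇒ s = -0.80/-0.02 = 40.0000.
So α = μs = 35.20, β = (1−μ)s = 4.80.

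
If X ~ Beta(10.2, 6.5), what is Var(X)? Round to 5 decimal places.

0.01343

α+β = 16.7 and αβ = 66.30, so Var = αβ/[(α+β)²(α+β+1)] = 66.30/4936.353 = 0.01343.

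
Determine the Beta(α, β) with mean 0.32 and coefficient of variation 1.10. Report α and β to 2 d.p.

Var = (CV·μ)² = (1.10×0.32)² = 0.123904.
α+β = μ(1−μ)/Var − 1 = 0.2176/0.123904 − 1 = 0.7562.
Thus α = 0.32·0.7562 = 0.24 and β = 0.68·0.7562 = 0.51.

α = 0.24, β = 0.51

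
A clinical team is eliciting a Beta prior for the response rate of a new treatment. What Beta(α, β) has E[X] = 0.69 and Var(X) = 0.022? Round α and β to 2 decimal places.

α = 6.02, β = 2.70

Write ν = α+β; then α = μν and Var = μ(1−μ)/(ν+1).
ν = μ(1−μ)/Var − 1 = 0.2139/0.022 − 1 = 8.7227.
α = 0.69·8.7227 = 6.02, β = 0.31·8.7227 = 2.70.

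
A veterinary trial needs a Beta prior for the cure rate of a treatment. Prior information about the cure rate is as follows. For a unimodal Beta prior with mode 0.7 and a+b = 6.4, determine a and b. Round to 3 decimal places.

For a,b>1 the mode is (a−1)/(a+b−2), so a = mode·(κ−2)+1 = 0.7×4.4+1 = 4.080.
And b = (1−mode)·(κ−2)+1 = 0.3×4.4+1 = 2.320.

a = 4.080, b = 2.320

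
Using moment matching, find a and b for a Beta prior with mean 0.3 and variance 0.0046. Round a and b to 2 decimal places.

a = 13.40, b = 31.26

By moment matching, a+b = μ(1−μ)/σ² − 1 = (0.3·0.7)/0.0046 − 1 = 45.6522 − 1 = 44.6522.
Since a/(a+b) = μ, a = 0.3·44.6522 = 13.40 and b = 0.7·44.6522 = 31.26.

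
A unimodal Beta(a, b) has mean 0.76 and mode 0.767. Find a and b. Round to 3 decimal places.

a = 57.977, b = 18.309

With s = a+b: μ = a/s and mode = (a−1)/(s−2). Eliminating a = μs,
μs − 1 = m(s−2) ⇒ s(μ−m) = 1−2m ⇒ s = -0.534/-0.007 = 76.2857.
So a = μs = 57.977, b = (1−μ)s = 18.309.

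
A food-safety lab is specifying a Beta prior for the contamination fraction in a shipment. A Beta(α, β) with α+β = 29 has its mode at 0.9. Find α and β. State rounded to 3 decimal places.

α = 25.300, β = 3.700

For α,β>1 the mode is (α−1)/(α+β−2), so α = mode·(κ−2)+1 = 0.9×27+1 = 25.300.
And β = (1−mode)·(κ−2)+1 = 0.1×27+1 = 3.700.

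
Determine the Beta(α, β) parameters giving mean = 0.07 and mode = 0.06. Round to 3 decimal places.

α = 6.160, β = 81.840

Let s = α+β. Mean gives α = μs = 0.07s; mode gives (α−1)/(s−2) = 0.06.
Substituting: 0.07s − 1 = 0.06(s−2) = 0.06s − 0.12, so 0.01s = 0.88 and s = 88.0000.
Then α = 0.07×88.0000 = 6.160 and β = s−α = 81.840.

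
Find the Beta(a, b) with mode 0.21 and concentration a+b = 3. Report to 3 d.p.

Since the density peak of Beta(a,b) is at (a−1)/(a+b−2),
a = 1 + 0.21(3−2) = 1.210 and b = 3 − 1.210 = 1.790.

a = 1.210, b = 1.790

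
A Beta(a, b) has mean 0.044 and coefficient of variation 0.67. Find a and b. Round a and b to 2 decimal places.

a = 2.09, b = 45.32

σ = CV·μ = 0.67×0.044 = 0.02948, so σ² = 0.000869.
s+1 = μ(1−μ)/σ² = 0.042064/0.000869 = 48.4011, so s = a+b = 47.4011.
a = μs = 2.09, b = (1−μ)s = 45.32.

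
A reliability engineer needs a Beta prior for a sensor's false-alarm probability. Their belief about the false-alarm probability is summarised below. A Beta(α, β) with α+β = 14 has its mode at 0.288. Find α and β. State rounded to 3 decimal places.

Mode = (α−1)/(κ−2) with κ = α+β, so α−1 = 0.288·12 = 3.456.
α = 4.456; β = κ − α = 9.544.

α = 4.456, β = 9.544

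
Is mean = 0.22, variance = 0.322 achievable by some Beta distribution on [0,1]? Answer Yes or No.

The Beta variance bound is σ² < μ(1−μ).
Here μ(1−μ) = 0.22×0.78 = 0.1716, and 0.322 ≥ 0.1716.

No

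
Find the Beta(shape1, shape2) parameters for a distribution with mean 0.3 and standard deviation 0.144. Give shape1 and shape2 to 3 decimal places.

shape1 = 2.738, shape2 = 6.389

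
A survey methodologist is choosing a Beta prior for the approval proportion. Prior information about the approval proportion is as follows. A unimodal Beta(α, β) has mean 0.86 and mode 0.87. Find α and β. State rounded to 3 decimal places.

α = 63.640, β = 10.360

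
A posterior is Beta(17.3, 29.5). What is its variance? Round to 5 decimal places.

μ = 17.3/46.8 = 0.369658; Var = μ(1−μ)/(α+β+1) = 0.2330110/47.8 = 0.00487.

0.00487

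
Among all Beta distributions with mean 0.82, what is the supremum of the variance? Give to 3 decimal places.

0.148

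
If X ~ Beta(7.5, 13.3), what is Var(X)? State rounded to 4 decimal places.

0.0106

α+β = 20.8 and αβ = 99.75, so Var = αβ/[(α+β)²(α+β+1)] = 99.75/9431.552 = 0.0106.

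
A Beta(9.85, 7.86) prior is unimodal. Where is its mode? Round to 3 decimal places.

0.563

The density x^(α−1)(1−x)^(β−1) is maximised at (α−1)/(α+β−2) = 8.85/15.71 = 0.563.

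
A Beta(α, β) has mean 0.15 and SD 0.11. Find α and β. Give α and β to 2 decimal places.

Variance = 0.11² = 0.0121. The moment-matching identity α+β = μ(1−μ)/Var − 1 gives
α+β = 0.1275/0.0121 − 1 = 9.5372, so α = μ·9.5372 = 1.43 and β = (1−μ)·9.5372 = 8.11.

α = 1.43, β = 8.11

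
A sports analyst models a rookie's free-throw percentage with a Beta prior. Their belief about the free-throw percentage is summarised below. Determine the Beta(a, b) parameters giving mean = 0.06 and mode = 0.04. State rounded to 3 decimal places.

With s = a+b: μ = a/s and mode = (a−1)/(s−2). Eliminating a = μs,
μs − 1 = m(s−2) ⇒ s(μ−m) = 1−2m ⇒ s = 0.92/0.02 = 46.0000.
So a = μs = 2.760, b = (1−μ)s = 43.240.

a = 2.760, b = 43.240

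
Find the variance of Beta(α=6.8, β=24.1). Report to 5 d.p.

0.00538

μ = 6.8/30.9 = 0.220065; Var = μ(1−μ)/(α+β+1) = 0.1716362/31.9 = 0.00538.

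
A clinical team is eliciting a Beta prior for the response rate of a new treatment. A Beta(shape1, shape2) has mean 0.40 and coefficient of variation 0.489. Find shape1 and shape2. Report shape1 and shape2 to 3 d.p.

Var = (CV·μ)² = (0.489×0.40)² = 0.038259.
shape1+shape2 = μ(1−μ)/Var − 1 = 0.2400/0.038259 − 1 = 5.2730.
Thus shape1 = 0.40·5.2730 = 2.109 and shape2 = 0.60·5.2730 = 3.164.

shape1 = 2.109, shape2 = 3.164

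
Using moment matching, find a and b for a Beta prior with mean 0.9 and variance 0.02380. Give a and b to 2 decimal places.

Write ν = a+b; then a = μν and Var = μ(1−μ)/(ν+1).
ν = μ(1−μ)/Var − 1 = 0.09/0.02380 − 1 = 2.7815.
a = 0.9·2.7815 = 2.50, b = 0.1·2.7815 = 0.28.

a = 2.50, b = 0.28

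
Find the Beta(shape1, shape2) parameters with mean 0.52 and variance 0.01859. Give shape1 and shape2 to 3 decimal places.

By moment matching, shape1+shape2 = μ(1−μ)/σ² − 1 = (0.52·0.48)/0.01859 − 1 = 13.4266 − 1 = 12.4266.
Since shape1/(shape1+shape2) = μ, shape1 = 0.52·12.4266 = 6.462 and shape2 = 0.48·12.4266 = 5.965.

shape1 = 6.462, shape2 = 5.965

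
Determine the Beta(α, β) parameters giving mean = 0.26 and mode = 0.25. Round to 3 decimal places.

Let s = α+β. Mean gives α = μs = 0.26s; mode gives (α−1)/(s−2) = 0.25.
Substituting: 0.26s − 1 = 0.25(s−2) = 0.25s − 0.50, so 0.01s = 0.50 and s = 50.0000.
Then α = 0.26×50.0000 = 13.000 and β = s−α = 37.000.

α = 13.000, β = 37.000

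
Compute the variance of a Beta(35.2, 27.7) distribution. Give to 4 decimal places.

0.0039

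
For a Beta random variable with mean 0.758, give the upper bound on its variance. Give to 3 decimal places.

For fixed mean μ the Beta variance is μ(1−μ)/(α+β+1), increasing as α+β decreases.
Its least upper bound (not attained) is μ(1−μ) = 0.758·0.242 = 0.183.

0.183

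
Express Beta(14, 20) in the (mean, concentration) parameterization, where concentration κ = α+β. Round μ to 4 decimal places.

κ = α+β = 14+20 = 34; μ = α/κ = 14/34 = 0.4118.

μ = 0.4118, κ = 34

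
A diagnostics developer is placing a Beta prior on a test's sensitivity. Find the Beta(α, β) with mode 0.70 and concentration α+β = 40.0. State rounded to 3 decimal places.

Mode = (α−1)/(κ−2) with κ = α+β, so α−1 = 0.70·38.0 = 26.600.
α = 27.600; β = κ − α = 12.400.

α = 27.600, β = 12.400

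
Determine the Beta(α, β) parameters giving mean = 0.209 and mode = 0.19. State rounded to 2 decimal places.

α = 6.82, β = 25.81

With s = α+β: μ = α/s and mode = (α−1)/(s−2). Eliminating α = μs,
μs − 1 = m(s−2) ⇒ s(μ−m) = 1−2m ⇒ s = 0.62/0.019 = 32.6316.
So α = μs = 6.82, β = (1−μ)s = 25.81.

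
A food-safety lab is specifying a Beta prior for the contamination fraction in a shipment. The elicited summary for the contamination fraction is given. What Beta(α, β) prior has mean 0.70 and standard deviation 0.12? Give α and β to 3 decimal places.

α = 9.508, β = 4.075

First σ² = 0.0144. Setting α = μn, β = (1−μ)n with n = α+β,
μ(1−μ)/(n+1) = 0.0144 ⇒ n+1 = 0.2100/0.0144 = 14.5833 ⇒ n = 13.5833.
Hence α = 0.70×13.5833 = 9.508, β = 0.30×13.5833 = 4.075.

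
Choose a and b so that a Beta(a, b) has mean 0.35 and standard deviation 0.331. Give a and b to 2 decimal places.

Variance = 0.331² = 0.109561. The moment-matching identity a+b = μ(1−μ)/Var − 1 gives
a+b = 0.2275/0.109561 − 1 = 1.0765, so a = μ·1.0765 = 0.38 and b = (1−μ)·1.0765 = 0.70.

a = 0.38, b = 0.70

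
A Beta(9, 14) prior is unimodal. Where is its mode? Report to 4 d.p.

0.3810

With α,β > 1, mode = (α−1)/(α+β−2) = 8/21 = 0.3810.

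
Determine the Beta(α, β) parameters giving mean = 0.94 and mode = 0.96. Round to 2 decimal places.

Let s = α+β. Mean gives α = μs = 0.94s; mode gives (α−1)/(s−2) = 0.96.
Substituting: 0.94s − 1 = 0.96(s−2) = 0.96s − 1.92, so -0.02s = -0.92 and s = 46.0000.
Then α = 0.94×46.0000 = 43.24 and β = s−α = 2.76.

α = 43.24, β = 2.76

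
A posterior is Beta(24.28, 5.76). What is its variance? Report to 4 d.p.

α+β = 30.04 and αβ = 139.8528, so Var = αβ/[(α+β)²(α+β+1)] = 139.8528/28010.545664 = 0.0050.

0.0050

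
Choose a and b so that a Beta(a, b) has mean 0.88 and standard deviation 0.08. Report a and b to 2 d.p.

a = 13.64, b = 1.86

σ² = 0.08² = 0.0064.
With s = a+b, Var = μ(1−μ)/(s+1), so s+1 = (0.88×0.12)/0.0064 = 16.5000 and s = 15.5000.
a = μs = 13.64, b = (1−μ)s = 1.86.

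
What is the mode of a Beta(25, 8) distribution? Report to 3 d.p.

With α,β > 1, mode = (α−1)/(α+β−2) = 24/31 = 0.774.

0.774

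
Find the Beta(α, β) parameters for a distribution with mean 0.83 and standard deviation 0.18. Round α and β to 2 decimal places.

α = 2.78, β = 0.57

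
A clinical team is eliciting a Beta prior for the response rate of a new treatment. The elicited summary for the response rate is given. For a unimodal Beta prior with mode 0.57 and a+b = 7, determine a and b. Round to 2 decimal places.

a = 3.85, b = 3.15

Since the density peak of Beta(a,b) is at (a−1)/(a+b−2),
a = 1 + 0.57(7−2) = 3.85 and b = 7 − 3.85 = 3.15.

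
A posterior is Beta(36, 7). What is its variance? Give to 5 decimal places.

0.00310

Var = αβ/[(α+β)²(α+β+1)] = (36×7)/(43²×44) = 252/81356 = 0.00310.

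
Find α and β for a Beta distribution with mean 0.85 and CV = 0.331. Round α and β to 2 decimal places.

Var = (CV·μ)² = (0.331×0.85)² = 0.079158.
α+β = μ(1−μ)/Var − 1 = 0.1275/0.079158 − 1 = 0.6107.
Thus α = 0.85·0.6107 = 0.52 and β = 0.15·0.6107 = 0.09.

α = 0.52, β = 0.09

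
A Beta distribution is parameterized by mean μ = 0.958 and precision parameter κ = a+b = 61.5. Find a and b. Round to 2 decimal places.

a = 58.92, b = 2.58

Split κ in proportion μ : (1−μ): a = 0.958·61.5 = 58.92, b = 61.5 − 58.92 = 2.58.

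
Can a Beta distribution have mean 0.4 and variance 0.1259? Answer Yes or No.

Yes

For any Beta, Var(X) < E[X]·(1−E[X]).
Here μ(1−μ) = 0.4×0.6 = 0.24, and 0.1259 < 0.24.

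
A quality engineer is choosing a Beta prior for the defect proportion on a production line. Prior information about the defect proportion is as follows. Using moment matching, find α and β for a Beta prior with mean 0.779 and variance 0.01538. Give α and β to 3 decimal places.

Write ν = α+β; then α = μν and Var = μ(1−μ)/(ν+1).
ν = μ(1−μ)/Var − 1 = 0.172159/0.01538 − 1 = 10.1937.
α = 0.779·10.1937 = 7.941, β = 0.221·10.1937 = 2.253.

α = 7.941, β = 2.253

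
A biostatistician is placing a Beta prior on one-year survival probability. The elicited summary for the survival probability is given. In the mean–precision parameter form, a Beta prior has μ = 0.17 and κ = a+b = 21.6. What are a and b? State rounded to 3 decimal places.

a = 3.672, b = 17.928

a = μκ = 0.17×21.6 = 3.672 and b = (1−μ)κ = 0.83×21.6 = 17.928.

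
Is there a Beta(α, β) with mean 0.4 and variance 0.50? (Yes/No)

A Beta with mean μ has variance μ(1−μ)/(α+β+1) < μ(1−μ).
Here μ(1−μ) = 0.4×0.6 = 0.24, and 0.50 ≥ 0.24.

No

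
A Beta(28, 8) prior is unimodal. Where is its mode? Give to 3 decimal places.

0.794

With α,β > 1, mode = (α−1)/(α+β−2) = 27/34 = 0.794.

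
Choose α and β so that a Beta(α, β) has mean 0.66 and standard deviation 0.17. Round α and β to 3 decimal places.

First σ² = 0.0289. Setting α = μn, β = (1−μ)n with n = α+β,
μ(1−μ)/(n+1) = 0.0289 ⇒ n+1 = 0.2244/0.0289 = 7.7647 ⇒ n = 6.7647.
Hence α = 0.66×6.7647 = 4.465, β = 0.34×6.7647 = 2.300.

α = 4.465, β = 2.300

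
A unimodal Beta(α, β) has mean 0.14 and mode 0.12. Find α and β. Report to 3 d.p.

α = 5.320, β = 32.680

With s = α+β: μ = α/s and mode = (α−1)/(s−2). Eliminating α = μs,
μs − 1 = m(s−2) ⇒ s(μ−m) = 1−2m ⇒ s = 0.76/0.02 = 38.0000.
So α = μs = 5.320, β = (1−μ)s = 32.680.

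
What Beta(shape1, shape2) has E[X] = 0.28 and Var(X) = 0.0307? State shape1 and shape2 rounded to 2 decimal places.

Write ν = shape1+shape2; then shape1 = μν and Var = μ(1−μ)/(ν+1).
ν = μ(1−μ)/Var − 1 = 0.2016/0.0307 − 1 = 5.5668.
shape1 = 0.28·5.5668 = 1.56, shape2 = 0.72·5.5668 = 4.01.

shape1 = 1.56, shape2 = 4.01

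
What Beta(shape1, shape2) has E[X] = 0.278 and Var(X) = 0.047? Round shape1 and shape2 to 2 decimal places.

By moment matching, shape1+shape2 = μ(1−μ)/σ² − 1 = (0.278·0.722)/0.047 − 1 = 4.2706 − 1 = 3.2706.
Since shape1/(shape1+shape2) = μ, shape1 = 0.278·3.2706 = 0.91 and shape2 = 0.722·3.2706 = 2.36.

shape1 = 0.91, shape2 = 2.36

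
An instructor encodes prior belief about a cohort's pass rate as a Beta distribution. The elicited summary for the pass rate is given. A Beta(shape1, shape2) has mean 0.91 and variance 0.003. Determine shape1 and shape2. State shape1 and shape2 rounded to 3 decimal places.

shape1 = 23.933, shape2 = 2.367

Write ν = shape1+shape2; then shape1 = μν and Var = μ(1−μ)/(ν+1).
ν = μ(1−μ)/Var − 1 = 0.0819/0.003 − 1 = 26.3000.
shape1 = 0.91·26.3000 = 23.933, shape2 = 0.09·26.3000 = 2.367.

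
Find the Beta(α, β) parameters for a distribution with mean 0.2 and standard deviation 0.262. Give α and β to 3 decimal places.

α = 0.266, β = 1.065

Variance = 0.262² = 0.068644. The moment-matching identity α+β = μ(1−μ)/Var − 1 gives
α+β = 0.16/0.068644 − 1 = 1.3309, so α = μ·1.3309 = 0.266 and β = (1−μ)·1.3309 = 1.065.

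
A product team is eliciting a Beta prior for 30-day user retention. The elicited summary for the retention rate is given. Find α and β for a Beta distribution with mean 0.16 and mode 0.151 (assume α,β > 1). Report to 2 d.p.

α = 12.41, β = 65.15

With s = α+β: μ = α/s and mode = (α−1)/(s−2). Eliminating α = μs,
μs − 1 = m(s−2) ⇒ s(μ−m) = 1−2m ⇒ s = 0.698/0.009 = 77.5556.
So α = μs = 12.41, β = (1−μ)s = 65.15.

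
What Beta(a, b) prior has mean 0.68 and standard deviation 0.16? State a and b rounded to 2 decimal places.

a = 5.10, b = 2.40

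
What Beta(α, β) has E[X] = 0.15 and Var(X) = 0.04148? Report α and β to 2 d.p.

Write ν = α+β; then α = μν and Var = μ(1−μ)/(ν+1).
ν = μ(1−μ)/Var − 1 = 0.1275/0.04148 − 1 = 2.0738.
α = 0.15·2.0738 = 0.31, β = 0.85·2.0738 = 1.76.

α = 0.31, β = 1.76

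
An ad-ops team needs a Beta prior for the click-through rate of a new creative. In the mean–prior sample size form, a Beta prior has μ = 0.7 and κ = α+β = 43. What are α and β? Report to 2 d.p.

Split κ in proportion μ : (1−μ): α = 0.7·43 = 30.10, β = 43 − 30.10 = 12.90.

α = 30.10, β = 12.90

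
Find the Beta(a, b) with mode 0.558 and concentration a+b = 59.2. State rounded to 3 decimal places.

a = 32.918, b = 26.282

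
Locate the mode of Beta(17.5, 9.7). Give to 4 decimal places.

The density x^(α−1)(1−x)^(β−1) is maximised at (α−1)/(α+β−2) = 16.5/25.2 = 0.6548.

0.6548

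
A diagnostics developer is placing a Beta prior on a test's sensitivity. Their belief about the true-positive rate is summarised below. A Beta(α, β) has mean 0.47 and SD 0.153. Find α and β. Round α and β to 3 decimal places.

α = 4.531, β = 5.110

σ² = 0.153² = 0.023409.
With s = α+β, Var = μ(1−μ)/(s+1), so s+1 = (0.47×0.53)/0.023409 = 10.6412 and s = 9.6412.
α = μs = 4.531, β = (1−μ)s = 5.110.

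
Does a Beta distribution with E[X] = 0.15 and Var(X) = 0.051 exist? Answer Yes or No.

Yes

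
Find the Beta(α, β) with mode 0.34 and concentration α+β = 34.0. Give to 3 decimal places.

α = 11.880, β = 22.120

Since the density peak of Beta(α,β) is at (α−1)/(α+β−2),
α = 1 + 0.34(34.0−2) = 11.880 and β = 34.0 − 11.880 = 22.120.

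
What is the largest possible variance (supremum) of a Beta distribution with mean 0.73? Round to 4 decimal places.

0.1971

Var = μ(1−μ)/(α+β+1), which approaches μ(1−μ) as α+β → 0.
So the supremum is μ(1−μ) = 0.73×0.27 = 0.1971.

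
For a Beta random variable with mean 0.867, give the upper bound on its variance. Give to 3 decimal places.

For fixed mean μ the Beta variance is μ(1−μ)/(α+β+1), increasing as α+β decreases.
Its least upper bound (not attained) is μ(1−μ) = 0.867·0.133 = 0.115.

0.115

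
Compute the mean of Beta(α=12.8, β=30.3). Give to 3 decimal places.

0.297

The Beta mean is α/(α+β) = 12.8/(12.8+30.3) = 0.297.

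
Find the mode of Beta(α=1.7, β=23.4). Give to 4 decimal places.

With α,β > 1, mode = (α−1)/(α+β−2) = 0.7/23.1 = 0.0303.

0.0303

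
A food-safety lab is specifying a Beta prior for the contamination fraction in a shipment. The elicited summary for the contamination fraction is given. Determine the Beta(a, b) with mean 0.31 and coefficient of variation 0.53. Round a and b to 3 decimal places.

a = 2.146, b = 4.777

Var = (CV·μ)² = (0.53×0.31)² = 0.026994.
a+b = μ(1−μ)/Var − 1 = 0.2139/0.026994 − 1 = 6.9238.
Thus a = 0.31·6.9238 = 2.146 and b = 0.69·6.9238 = 4.777.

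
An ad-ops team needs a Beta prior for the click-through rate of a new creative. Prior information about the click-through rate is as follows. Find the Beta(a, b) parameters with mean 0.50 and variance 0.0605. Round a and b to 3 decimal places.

a = 1.566, b = 1.566

Write ν = a+b; then a = μν and Var = μ(1−μ)/(ν+1).
ν = μ(1−μ)/Var − 1 = 0.2500/0.0605 − 1 = 3.1322.
a = 0.50·3.1322 = 1.566, b = 0.50·3.1322 = 1.566.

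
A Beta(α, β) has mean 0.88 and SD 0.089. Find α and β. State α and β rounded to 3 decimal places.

First σ² = 0.007921. Setting α = μn, β = (1−μ)n with n = α+β,
μ(1−μ)/(n+1) = 0.007921 ⇒ n+1 = 0.1056/0.007921 = 13.3317 ⇒ n = 12.3317.
Hence α = 0.88×12.3317 = 10.852, β = 0.12×12.3317 = 1.480.

α = 10.852, β = 1.480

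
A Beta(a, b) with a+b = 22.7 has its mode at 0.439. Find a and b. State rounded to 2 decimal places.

Mode = (a−1)/(κ−2) with κ = a+b, so a−1 = 0.439·20.7 = 9.09.
a = 10.09; b = κ − a = 12.61.

a = 10.09, b = 12.61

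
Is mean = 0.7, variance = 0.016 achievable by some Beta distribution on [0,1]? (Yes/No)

Yes

The Beta variance bound is σ² < μ(1−μ).
Here μ(1−μ) = 0.7×0.3 = 0.21, and 0.016 < 0.21.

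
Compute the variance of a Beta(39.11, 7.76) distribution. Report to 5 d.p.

0.00289

μ = 39.11/46.87 = 0.834436; Var = μ(1−μ)/(α+β+1) = 0.1381528/47.87 = 0.00289.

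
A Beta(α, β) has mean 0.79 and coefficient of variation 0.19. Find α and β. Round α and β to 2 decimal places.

Var = (CV·μ)² = (0.19×0.79)² = 0.022530.
α+β = μ(1−μ)/Var − 1 = 0.1659/0.022530 − 1 = 6.3635.
Thus α = 0.79·6.3635 = 5.03 and β = 0.21·6.3635 = 1.34.

α = 5.03, β = 1.34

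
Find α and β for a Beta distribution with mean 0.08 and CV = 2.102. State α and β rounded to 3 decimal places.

α = 0.128, β = 1.475

σ = CV·μ = 2.102×0.08 = 0.16816, so σ² = 0.028278.
s+1 = μ(1−μ)/σ² = 0.0736/0.028278 = 2.6027, so s = α+β = 1.6027.
α = μs = 0.128, β = (1−μ)s = 1.475.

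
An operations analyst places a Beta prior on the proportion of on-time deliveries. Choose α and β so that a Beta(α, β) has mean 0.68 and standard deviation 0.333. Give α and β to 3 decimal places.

α = 0.654, β = 0.308

First σ² = 0.110889. Setting α = μn, β = (1−μ)n with n = α+β,
μ(1−μ)/(n+1) = 0.110889 ⇒ n+1 = 0.2176/0.110889 = 1.9623 ⇒ n = 0.9623.
Hence α = 0.68×0.9623 = 0.654, β = 0.32×0.9623 = 0.308.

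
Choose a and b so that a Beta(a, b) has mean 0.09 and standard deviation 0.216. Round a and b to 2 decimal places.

a = 0.07, b = 0.69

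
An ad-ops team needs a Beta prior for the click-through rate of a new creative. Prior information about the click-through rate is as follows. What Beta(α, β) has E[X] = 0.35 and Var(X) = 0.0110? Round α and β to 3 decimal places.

Write ν = α+β; then α = μν and Var = μ(1−μ)/(ν+1).
ν = μ(1−μ)/Var − 1 = 0.2275/0.0110 − 1 = 19.6818.
α = 0.35·19.6818 = 6.889, β = 0.65·19.6818 = 12.793.

α = 6.889, β = 12.793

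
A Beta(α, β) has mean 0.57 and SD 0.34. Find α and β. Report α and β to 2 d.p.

α = 0.64, β = 0.48

First σ² = 0.1156. Setting α = μn, β = (1−μ)n with n = α+β,
μ(1−μ)/(n+1) = 0.1156 ⇒ n+1 = 0.2451/0.1156 = 2.1202 ⇒ n = 1.1202.
Hence α = 0.57×1.1202 = 0.64, β = 0.43×1.1202 = 0.48.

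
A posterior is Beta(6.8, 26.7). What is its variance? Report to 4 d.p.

μ = 6.8/33.5 = 0.202985; Var = μ(1−μ)/(α+β+1) = 0.1617821/34.5 = 0.0047.

0.0047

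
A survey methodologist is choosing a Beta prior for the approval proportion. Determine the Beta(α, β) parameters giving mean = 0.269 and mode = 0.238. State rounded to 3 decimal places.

With s = α+β: μ = α/s and mode = (α−1)/(s−2). Eliminating α = μs,
μs − 1 = m(s−2) ⇒ s(μ−m) = 1−2m ⇒ s = 0.524/0.031 = 16.9032.
So α = μs = 4.547, β = (1−μ)s = 12.356.

α = 4.547, β = 12.356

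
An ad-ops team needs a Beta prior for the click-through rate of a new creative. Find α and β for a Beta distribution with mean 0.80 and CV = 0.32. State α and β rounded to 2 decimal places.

Var = (CV·μ)² = (0.32×0.80)² = 0.065536.
α+β = μ(1−μ)/Var − 1 = 0.1600/0.065536 − 1 = 1.4414.
Thus α = 0.80·1.4414 = 1.15 and β = 0.20·1.4414 = 0.29.

α = 1.15, β = 0.29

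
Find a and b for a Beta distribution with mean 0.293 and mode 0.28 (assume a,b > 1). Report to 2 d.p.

a = 9.92, b = 23.93

With s = a+b: μ = a/s and mode = (a−1)/(s−2). Eliminating a = μs,
μs − 1 = m(s−2) ⇒ s(μ−m) = 1−2m ⇒ s = 0.44/0.013 = 33.8462.
So a = μs = 9.92, b = (1−μ)s = 23.93.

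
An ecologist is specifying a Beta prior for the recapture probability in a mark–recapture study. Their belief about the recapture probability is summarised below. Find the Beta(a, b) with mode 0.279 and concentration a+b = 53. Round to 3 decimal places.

For a,b>1 the mode is (a−1)/(a+b−2), so a = mode·(κ−2)+1 = 0.279×51+1 = 15.229.
And b = (1−mode)·(κ−2)+1 = 0.721×51+1 = 37.771.

a = 15.229, b = 37.771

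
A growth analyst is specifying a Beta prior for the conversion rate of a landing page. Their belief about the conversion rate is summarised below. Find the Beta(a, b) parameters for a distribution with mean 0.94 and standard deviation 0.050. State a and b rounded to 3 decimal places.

a = 20.266, b = 1.294

σ² = 0.050² = 0.002500.
With s = a+b, Var = μ(1−μ)/(s+1), so s+1 = (0.94×0.06)/0.002500 = 22.5600 and s = 21.5600.
a = μs = 20.266, b = (1−μ)s = 1.294.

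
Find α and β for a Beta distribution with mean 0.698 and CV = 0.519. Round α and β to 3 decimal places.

σ = CV·μ = 0.519×0.698 = 0.36226, so σ² = 0.131234.
s+1 = μ(1−μ)/σ² = 0.210796/0.131234 = 1.6063, so s = α+β = 0.6063.
α = μs = 0.423, β = (1−μ)s = 0.183.

α = 0.423, β = 0.183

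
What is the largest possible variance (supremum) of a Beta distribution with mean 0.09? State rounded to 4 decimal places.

Var = μ(1−μ)/(α+β+1), which approaches μ(1−μ) as α+β → 0.
So the supremum is μ(1−μ) = 0.09×0.91 = 0.0819.

0.0819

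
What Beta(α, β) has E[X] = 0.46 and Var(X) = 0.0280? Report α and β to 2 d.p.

By moment matching, α+β = μ(1−μ)/σ² − 1 = (0.46·0.54)/0.0280 − 1 = 8.8714 − 1 = 7.8714.
Since α/(α+β) = μ, α = 0.46·7.8714 = 3.62 and β = 0.54·7.8714 = 4.25.

α = 3.62, β = 4.25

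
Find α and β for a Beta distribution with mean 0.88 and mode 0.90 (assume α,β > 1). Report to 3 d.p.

α = 35.200, β = 4.800

With s = α+β: μ = α/s and mode = (α−1)/(s−2). Eliminating α = μs,
μs − 1 = m(s−2) ⇒ s(μ−m) = 1−2m ⇒ s = -0.80/-0.02 = 40.0000.
So α = μs = 35.200, β = (1−μ)s = 4.800.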